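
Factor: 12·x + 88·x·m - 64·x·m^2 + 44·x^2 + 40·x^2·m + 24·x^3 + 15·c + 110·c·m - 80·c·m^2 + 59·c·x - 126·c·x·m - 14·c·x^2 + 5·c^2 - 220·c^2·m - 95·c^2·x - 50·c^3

-(2·c + 3·x + 8·m + 1)·(5·c - 2·x + 2·m - 3)·(5·c + 4·x)

Group: 2·c·(-25·c^2 - 10·c·x - 10·c·m + 15·c + 8·x^2 - 8·x·m + 12·x) + (3·x + 8·m + 1)·(-25·c^2 - 10·c·x - 10·c·m + 15·c + 8·x^2 - 8·x·m + 12·x); both groups contain (-25·c^2 - 10·c·x - 10·c·m + 15·c + 8·x^2 - 8·x·m + 12·x), so (2·c + 3·x + 8·m + 1) is a factor with cofactor -25·c^2 - 10·c·x - 10·c·m + 15·c + 8·x^2 - 8·x·m + 12·x.
The cofactor groups again: -25·c^2 - 10·c·x - 10·c·m + 15·c + 8·x^2 - 8·x·m + 12·x = -5·c·(5·c + 4·x) + (2·x - 2·m + 3)·(5·c + 4·x); both groups contain (5·c + 4·x), giving -(5·c - 2·x + 2·m - 3)·(5·c + 4·x).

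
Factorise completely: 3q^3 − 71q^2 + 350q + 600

Trying the rational-root candidates, q = 10 is a root, giving the factor (q − 10) and quotient 3q^2 − 41q − 60.
The remaining quadratic factors as (q − 15)(3q + 4).

(3q + 4)(q − 10)(q − 15)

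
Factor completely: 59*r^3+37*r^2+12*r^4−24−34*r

(3*r+2)*(4*r−3)*(r+1)*(r+4)

Testing divisors of the constant over divisors of the leading coefficient, r = −2/3 is a root, giving the factor (3*r+2) and quotient 4*r^3+17*r^2+r−12.
Next, r = −4 is a root, giving the factor (r+4) and quotient 4*r^2+r−3.
The remaining quadratic factors as (4*r−3)(r+1).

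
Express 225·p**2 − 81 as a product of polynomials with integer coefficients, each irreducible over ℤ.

9·(5·p + 3)·(5·p − 3)

Pull out the common factor 9; 25·p**2 − 9 is a difference of squares.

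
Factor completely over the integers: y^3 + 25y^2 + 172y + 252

Testing divisors of the constant over divisors of the leading coefficient, y = −9 is a root, so (y + 9) divides it; the quotient is y^2 + 16y + 28.
The remaining quadratic factors as (y + 2)(y + 14).

(y + 14)(y + 2)(y + 9)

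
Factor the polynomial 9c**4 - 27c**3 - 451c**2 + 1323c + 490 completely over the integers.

By the rational root theorem, c = 10/3 is a root, so (3c - 10) divides it; the quotient is 3c**3 + c**2 - 147c - 49.
Then c = -7 is a root, so (c + 7) divides it; the quotient is 3c**2 - 20c - 7.
The remaining quadratic factors as (3c + 1)(c - 7).

(3c + 1)(3c - 10)(c + 7)(c - 7)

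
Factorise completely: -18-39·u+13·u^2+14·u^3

Testing divisors of the constant over divisors of the leading coefficient, u = -2 is a root, so (u+2) is a factor; dividing leaves 14·u^2-15·u-9.
The remaining quadratic factors as (2·u-3)(7·u+3).

(2·u-3)·(7·u+3)·(u+2)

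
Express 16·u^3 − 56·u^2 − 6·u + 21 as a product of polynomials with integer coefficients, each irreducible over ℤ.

Group as (16·u^3 − 6·u) + (−56·u^2 + 21) = 2·u·(8·u^2 − 3) − 7·(8·u^2 − 3).
Both groups share the factor (8·u^2 − 3).

(2·u − 7)·(8·u^2 − 3)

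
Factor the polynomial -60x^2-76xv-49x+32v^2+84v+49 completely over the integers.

Group: -5x(12x-4v-7) + (-8v-7)(12x-4v-7); both groups contain (12x-4v-7).

-(12x-4v-7)(5x+8v+7)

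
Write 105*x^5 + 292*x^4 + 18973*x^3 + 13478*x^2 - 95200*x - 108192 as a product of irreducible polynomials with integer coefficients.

By the rational root theorem, x = -7/5 is a root, so (5*x + 7) divides it; the quotient is 21*x^4 + 29*x^3 + 3754*x^2 - 2560*x - 15456.
Then x = 7/3 is a root, so (3*x - 7) is a factor; dividing leaves 7*x^3 + 26*x^2 + 1312*x + 2208.
Then x = -12/7 is a root, so (7*x + 12) divides it; the quotient is x^2 + 2*x + 184.
The quadratic x^2 + 2*x + 184 has discriminant -732 < 0 and is irreducible over ℤ.

(3*x - 7)*(5*x + 7)*(7*x + 12)*(x^2 + 2*x + 184)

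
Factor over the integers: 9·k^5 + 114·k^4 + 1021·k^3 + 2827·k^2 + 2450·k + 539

(3·k + 1)·(3·k + 7)·(k + 1)·(k^2 + 9·k + 77)

Testing divisors of the constant over divisors of the leading coefficient, k = -1/3 is a root, giving the factor (3·k + 1) and quotient 3·k^4 + 37·k^3 + 328·k^2 + 833·k + 539.
Then k = -1 is a root, so (k + 1) is a factor; dividing leaves 3·k^3 + 34·k^2 + 294·k + 539.
Next, k = -7/3 is a root, giving the factor (3·k + 7) and quotient k^2 + 9·k + 77.
The quadratic k^2 + 9·k + 77 has discriminant -227 < 0 and is irreducible over ℤ.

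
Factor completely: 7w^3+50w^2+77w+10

Trying the rational-root candidates, w = -5 is a root, so (w+5) is a factor; dividing leaves 7w^2+15w+2.
The remaining quadratic factors as (7w+1)(w+2).

(7w+1)(w+2)(w+5)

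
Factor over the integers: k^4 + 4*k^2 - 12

Substitute u = k^2 to get a quadratic in u, then factor.
k^2 + 6 is irreducible over ℤ (always positive, so no real roots).
k^2 - 2 is irreducible over ℤ (2 is not a perfect square).

(k^2 + 6)*(k^2 - 2)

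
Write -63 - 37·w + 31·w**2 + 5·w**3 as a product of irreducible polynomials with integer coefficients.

(5·w - 9)·(w + 1)·(w + 7)

Testing divisors of the constant over divisors of the leading coefficient, w = 9/5 is a root, so (5·w - 9) is a factor; dividing leaves w**2 + 8·w + 7.
The remaining quadratic factors as (w + 7)(w + 1).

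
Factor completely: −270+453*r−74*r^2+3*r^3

(3*r−2)*(r−15)*(r−9)

Testing divisors of the constant over divisors of the leading coefficient, r = 2/3 is a root, giving the factor (3*r−2) and quotient r^2−24*r+135.
The remaining quadratic factors as (r−15)(r−9).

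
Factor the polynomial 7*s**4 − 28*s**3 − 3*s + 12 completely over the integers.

Group as (7*s**4 − 3*s) + (−28*s**3 + 12) = s*(7*s**3 − 3) − 4*(7*s**3 − 3).
Both groups share the factor (7*s**3 − 3).

(s − 4)*(7*s**3 − 3)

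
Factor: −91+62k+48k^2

Need a pair with product 48·(−91) = −4368 and sum 62: that's 104 and −42.
Split the middle term: 48k^2+104k − 42k−91 = 8k(6k+13) − 7(6k+13).

(6k+13)(8k−7)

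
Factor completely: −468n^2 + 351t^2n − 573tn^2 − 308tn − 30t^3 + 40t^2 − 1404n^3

Group: 3t(−10t^2 + 77tn + 117n^2) + (−12n − 4)(−10t^2 + 77tn + 117n^2); both groups contain (−10t^2 + 77tn + 117n^2), so (3t − 12n − 4) is a factor with cofactor −10t^2 + 77tn + 117n^2.
The cofactor groups again: −10t^2 + 77tn + 117n^2 = −10t(t − 9n) − 13n(t − 9n); both groups contain (t − 9n), giving −(10t + 13n)(t − 9n).

−(3t − 12n − 4)(t − 9n)(10t + 13n)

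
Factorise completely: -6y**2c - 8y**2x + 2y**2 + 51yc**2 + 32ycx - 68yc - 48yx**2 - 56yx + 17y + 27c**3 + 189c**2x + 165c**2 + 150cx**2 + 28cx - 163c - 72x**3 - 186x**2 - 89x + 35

-(y - 9c + 3x + 5)(3c + 4x - 1)(2y + c + 6x + 7)

Group: 3c(-2y**2 + 17yc - 12yx - 17y + 9c**2 + 51cx + 58c - 18x**2 - 51x - 35) + (4x - 1)(-2y**2 + 17yc - 12yx - 17y + 9c**2 + 51cx + 58c - 18x**2 - 51x - 35); both groups contain (-2y**2 + 17yc - 12yx - 17y + 9c**2 + 51cx + 58c - 18x**2 - 51x - 35), so (3c + 4x - 1) is a factor with cofactor -2y**2 + 17yc - 12yx - 17y + 9c**2 + 51cx + 58c - 18x**2 - 51x - 35.
The cofactor groups again: -2y**2 + 17yc - 12yx - 17y + 9c**2 + 51cx + 58c - 18x**2 - 51x - 35 = -2y(y - 9c + 3x + 5) + (-c - 6x - 7)(y - 9c + 3x + 5); both groups contain (y - 9c + 3x + 5), giving -(2y + c + 6x + 7)(y - 9c + 3x + 5).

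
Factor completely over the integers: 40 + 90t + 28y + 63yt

Group as (63yt + 28y) + (90t + 40) = 7y(9t + 4) + 10(9t + 4).
Both groups share the factor (9t + 4).

(7y + 10)(9t + 4)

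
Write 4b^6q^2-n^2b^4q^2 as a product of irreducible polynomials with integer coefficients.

Factor out b^4q^2 first: what remains is -n^2+4b^2.
Recognize a difference of squares with the parts 2b and n.

-b^4q^2(n-2b)(n+2b)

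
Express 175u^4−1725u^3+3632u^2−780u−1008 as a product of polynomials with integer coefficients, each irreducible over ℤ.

By the rational root theorem, u = 12/5 is a root, giving the factor (5u−12) and quotient 35u^3−261u^2+100u+84.
Continuing, u = 6/7 is a root, giving the factor (7u−6) and quotient 5u^2−33u−14.
The remaining quadratic factors as (u−7)(5u+2).

(5u+2)(5u−12)(7u−6)(u−7)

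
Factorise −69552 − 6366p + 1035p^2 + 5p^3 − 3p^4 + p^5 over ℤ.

Trying the rational-root candidates, p = 9 is a root, so (p − 9) divides it; the quotient is p^4 + 6p^3 + 59p^2 + 1566p + 7728.
Next, p = −8 is a root, so (p + 8) divides it; the quotient is p^3 − 2p^2 + 75p + 966.
Then p = −7 is a root, so (p + 7) is a factor; dividing leaves p^2 − 9p + 138.
The quadratic p^2 − 9p + 138 has discriminant −471 < 0 and is irreducible over ℤ.

(p + 7)(p + 8)(p − 9)(p^2 − 9p + 138)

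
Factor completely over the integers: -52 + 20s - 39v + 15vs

(3v + 4)(5s - 13)

Group as (15vs - 39v) + (20s - 52) = 3v(5s - 13) + 4(5s - 13).
Both groups share the factor (5s - 13).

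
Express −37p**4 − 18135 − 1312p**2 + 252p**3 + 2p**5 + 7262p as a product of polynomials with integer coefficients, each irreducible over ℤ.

(2p − 13)(p − 5)(p − 9)(p**2 + 2p + 31)

By the rational root theorem, p = 5 is a root, giving the factor (p − 5) and quotient 2p**4 − 27p**3 + 117p**2 − 727p + 3627.
Next, p = 9 is a root, so (p − 9) divides it; the quotient is 2p**3 − 9p**2 + 36p − 403.
Continuing, p = 13/2 is a root, so (2p − 13) is a factor; dividing leaves p**2 + 2p + 31.
The quadratic p**2 + 2p + 31 has discriminant −120 < 0 and is irreducible over ℤ.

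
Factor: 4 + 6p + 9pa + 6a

Group as (9pa + 6p) + (6a + 4) = 3p(3a + 2) + 2(3a + 2).
Both groups share the factor (3a + 2).

(3a + 2)(3p + 2)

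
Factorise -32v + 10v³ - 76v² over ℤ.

2v(5v + 2)(v - 8)

Pull out the common factor 2v, then factor the remaining trinomial.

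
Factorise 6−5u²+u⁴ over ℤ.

Substitute w = u² to get a quadratic in w, then factor.
u²−2 is irreducible over ℤ (2 is not a perfect square).
u²−3 is irreducible over ℤ (3 is not a perfect square).

(u²−2)(u²−3)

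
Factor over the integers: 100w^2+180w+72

4(5w+3)(5w+6)

Pull out the common factor 4, then factor the remaining trinomial.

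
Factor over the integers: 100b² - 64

Pull out the common factor 4; 25b² - 16 is a difference of squares.

4(5b + 4)(5b - 4)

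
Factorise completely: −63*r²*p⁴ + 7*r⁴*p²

Every term has a factor of 7*r²*p². Then r² − 9*p² = (r)² − (3*p)².

7*p²*r²*(r − 3*p)*(r + 3*p)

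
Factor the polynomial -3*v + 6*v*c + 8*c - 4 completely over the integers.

(2*c - 1)*(3*v + 4)

Group as (6*v*c - 3*v) + (8*c - 4) = 3*v*(2*c - 1) + 4*(2*c - 1).
Both groups share the factor (2*c - 1).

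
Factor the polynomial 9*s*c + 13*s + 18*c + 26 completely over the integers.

(9*c + 13)*(s + 2)

Group as (9*s*c + 13*s) + (18*c + 26) = s*(9*c + 13) + 2*(9*c + 13).
Both groups share the factor (9*c + 13).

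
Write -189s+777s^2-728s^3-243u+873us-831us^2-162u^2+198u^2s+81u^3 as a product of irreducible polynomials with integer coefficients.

Group: 3u(27u^2-51us+27u-56s^2+21s) + (13s-9)(27u^2-51us+27u-56s^2+21s); both groups contain (27u^2-51us+27u-56s^2+21s), so (3u+13s-9) is a factor with cofactor 27u^2-51us+27u-56s^2+21s.
The cofactor groups again: 27u^2-51us+27u-56s^2+21s = 9u(3u-8s+3) + 7s(3u-8s+3); both groups contain (3u-8s+3), giving (9u+7s)(3u-8s+3).

(3u-8s+3)(3u+13s-9)(9u+7s)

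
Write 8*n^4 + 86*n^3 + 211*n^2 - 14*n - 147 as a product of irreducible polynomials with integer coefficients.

(2*n + 7)*(4*n - 3)*(n + 1)*(n + 7)

By the rational root theorem, n = -7 is a root, so (n + 7) is a factor; dividing leaves 8*n^3 + 30*n^2 + n - 21.
Then n = -7/2 is a root, so (2*n + 7) is a factor; dividing leaves 4*n^2 + n - 3.
The remaining quadratic factors as (4*n - 3)(n + 1).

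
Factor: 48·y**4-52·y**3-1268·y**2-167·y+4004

By the rational root theorem, y = 7/4 is a root, so (4·y-7) is a factor; dividing leaves 12·y**3+8·y**2-303·y-572.
Then y = -4 is a root, giving the factor (y+4) and quotient 12·y**2-40·y-143.
The remaining quadratic factors as (6·y+13)(2·y-11).

(2·y-11)·(4·y-7)·(6·y+13)·(y+4)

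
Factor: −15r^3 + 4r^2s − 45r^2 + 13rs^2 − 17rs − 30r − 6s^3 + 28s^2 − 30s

−(3r − 2s + 6)(5r − 3s + 5)(r + s)

Group: r(−15r^2 + 19rs − 45r − 6s^2 + 28s − 30) + s(−15r^2 + 19rs − 45r − 6s^2 + 28s − 30); both groups contain (−15r^2 + 19rs − 45r − 6s^2 + 28s − 30), so (r + s) is a factor with cofactor −15r^2 + 19rs − 45r − 6s^2 + 28s − 30.
The cofactor groups again: −15r^2 + 19rs − 45r − 6s^2 + 28s − 30 = −5r(3r − 2s + 6) + (3s − 5)(3r − 2s + 6); both groups contain (3r − 2s + 6), giving −(5r − 3s + 5)(3r − 2s + 6).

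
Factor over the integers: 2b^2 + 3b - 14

(2b + 7)(b - 2)

Need a pair with product 2·(-14) = -28 and sum 3: that's -4 and 7.
Split the middle term: 2b^2 - 4b + 7b - 14 = 2b(b - 2) + 7(b - 2).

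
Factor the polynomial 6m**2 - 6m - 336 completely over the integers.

6(m + 7)(m - 8)

Pull out the common factor 6, then factor the remaining trinomial.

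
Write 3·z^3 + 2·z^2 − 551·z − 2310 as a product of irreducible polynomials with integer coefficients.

(3·z + 14)·(z + 11)·(z − 15)

By the rational root theorem, z = −11 is a root, so (z + 11) is a factor; dividing leaves 3·z^2 − 31·z − 210.
The remaining quadratic factors as (z − 15)(3·z + 14).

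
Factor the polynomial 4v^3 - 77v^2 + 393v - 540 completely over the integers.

Trying the rational-root candidates, v = 5 is a root, giving the factor (v - 5) and quotient 4v^2 - 57v + 108.
The remaining quadratic factors as (4v - 9)(v - 12).

(4v - 9)(v - 12)(v - 5)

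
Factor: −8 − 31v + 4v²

Need a pair with product 4·(−8) = −32 and sum −31: that's −32 and 1.
Split the middle term: 4v² − 32v + v − 8 = 4v(v − 8) + (v − 8).

(4v + 1)(v − 8)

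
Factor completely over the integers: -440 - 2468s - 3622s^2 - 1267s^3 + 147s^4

Among the possible rational roots, s = -2/3 is a root, so (3s + 2) divides it; the quotient is 49s^3 - 455s^2 - 904s - 220.
Then s = 11 is a root, so (s - 11) divides it; the quotient is 49s^2 + 84s + 20.
The remaining quadratic factors as (7s + 2)(7s + 10).

(3s + 2)(7s + 10)(7s + 2)(s - 11)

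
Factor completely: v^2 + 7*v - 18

Two integers with product -18 and sum 7 are 9 and -2.

(v + 9)*(v - 2)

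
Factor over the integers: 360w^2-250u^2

10(6w-5u)(6w+5u)

Every term has a factor of 10. Then 36w^2-25u^2 = (6w)² − (5u)².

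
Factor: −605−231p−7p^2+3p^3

By the rational root theorem, p = 11 is a root, so (p−11) divides it; the quotient is 3p^2+26p+55.
The remaining quadratic factors as (p+5)(3p+11).

(3p+11)(p+5)(p−11)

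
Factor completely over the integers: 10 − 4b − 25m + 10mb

(2b − 5)(5m − 2)

Group as (10mb − 25m) + (−4b + 10) = 5m(2b − 5) − 2(2b − 5).
Both groups share the factor (2b − 5).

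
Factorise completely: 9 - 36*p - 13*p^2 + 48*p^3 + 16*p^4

By the rational root theorem, p = -1 is a root, giving the factor (p + 1) and quotient 16*p^3 + 32*p^2 - 45*p + 9.
Continuing, p = -3 is a root, so (p + 3) is a factor; dividing leaves 16*p^2 - 16*p + 3.
The remaining quadratic factors as (4*p - 3)(4*p - 1).

(4*p - 1)*(4*p - 3)*(p + 1)*(p + 3)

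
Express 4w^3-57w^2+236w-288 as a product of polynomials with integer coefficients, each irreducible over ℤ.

(4w-9)(w-4)(w-8)

Trying the rational-root candidates, w = 4 is a root, so (w-4) divides it; the quotient is 4w^2-41w+72.
The remaining quadratic factors as (4w-9)(w-8).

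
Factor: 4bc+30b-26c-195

Group as (4bc+30b) + (-26c-195) = 2b(2c+15) - 13(2c+15).
Both groups share the factor (2c+15).

(2b-13)(2c+15)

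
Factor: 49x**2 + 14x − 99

Need a pair with product 49·(−99) = −4851 and sum 14: that's 77 and −63.
Split the middle term: 49x**2 + 77x − 63x − 99 = 7x(7x + 11) − 9(7x + 11).

(7x + 11)(7x − 9)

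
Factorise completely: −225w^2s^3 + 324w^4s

9sw^2(6w − 5s)(6w + 5s)

Factor out 9w^2s, leaving 36w^2 − 25s^2, which is a difference of two squares.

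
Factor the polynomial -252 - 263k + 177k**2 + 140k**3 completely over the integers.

(4k + 7)(5k + 4)(7k - 9)

Among the possible rational roots, k = -7/4 is a root, so (4k + 7) is a factor; dividing leaves 35k**2 - 17k - 36.
The remaining quadratic factors as (5k + 4)(7k - 9).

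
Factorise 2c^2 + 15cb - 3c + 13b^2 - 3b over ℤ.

(2c + 13b - 3)(c + b)

Group: 2c(c + b) + (13b - 3)(c + b); both groups contain (c + b).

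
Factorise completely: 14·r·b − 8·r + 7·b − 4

(2·r + 1)·(7·b − 4)

Group as (14·r·b − 8·r) + (7·b − 4) = 2·r·(7·b − 4) + (7·b − 4).
Both groups share the factor (7·b − 4).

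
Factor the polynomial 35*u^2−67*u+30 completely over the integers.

(5*u−6)*(7*u−5)

Need a pair with product 35·30 = 1050 and sum −67: that's −42 and −25.
Split the middle term: 35*u^2−42*u − 25*u+30 = 7*u*(5*u−6) − 5*(5*u−6).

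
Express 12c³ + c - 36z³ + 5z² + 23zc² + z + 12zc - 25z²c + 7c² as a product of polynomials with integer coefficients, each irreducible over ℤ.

Group: z(-36z² + 11zc + 5z + 12c² + 7c + 1) + c(-36z² + 11zc + 5z + 12c² + 7c + 1); both groups contain (-36z² + 11zc + 5z + 12c² + 7c + 1), so (z + c) is a factor with cofactor -36z² + 11zc + 5z + 12c² + 7c + 1.
The cofactor groups again: -36z² + 11zc + 5z + 12c² + 7c + 1 = -9z(4z - 3c - 1) + (-4c - 1)(4z - 3c - 1); both groups contain (4z - 3c - 1), giving -(9z + 4c + 1)(4z - 3c - 1).

-(4z - 3c - 1)(9z + 4c + 1)(z + c)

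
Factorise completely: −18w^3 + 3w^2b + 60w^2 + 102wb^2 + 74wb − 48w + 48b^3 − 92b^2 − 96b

−(3w − 8b − 6)(w + 2b)(6w + 3b − 8)

Group: 6w(−3w^2 + 2wb + 6w + 16b^2 + 12b) + (3b − 8)(−3w^2 + 2wb + 6w + 16b^2 + 12b); both groups contain (−3w^2 + 2wb + 6w + 16b^2 + 12b), so (6w + 3b − 8) is a factor with cofactor −3w^2 + 2wb + 6w + 16b^2 + 12b.
The cofactor groups again: −3w^2 + 2wb + 6w + 16b^2 + 12b = −3w(w + 2b) + (8b + 6)(w + 2b); both groups contain (w + 2b), giving −(3w − 8b − 6)(w + 2b).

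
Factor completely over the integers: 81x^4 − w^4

(3x − w)(3x + w)(9x^2 + w^2)

Write as (9x^2)² − (w^2)², then factor 9x^2 − w^2 once more.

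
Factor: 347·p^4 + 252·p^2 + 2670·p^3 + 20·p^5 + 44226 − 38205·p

Among the possible rational roots, p = 7/5 is a root, giving the factor (5·p − 7) and quotient 4·p^4 + 75·p^3 + 639·p^2 + 945·p − 6318.
Next, p = 9/4 is a root, giving the factor (4·p − 9) and quotient p^3 + 21·p^2 + 207·p + 702.
Continuing, p = −6 is a root, so (p + 6) divides it; the quotient is p^2 + 15·p + 117.
The quadratic p^2 + 15·p + 117 has discriminant −243 < 0 and is irreducible over ℤ.

(4·p − 9)·(5·p − 7)·(p + 6)·(p^2 + 15·p + 117)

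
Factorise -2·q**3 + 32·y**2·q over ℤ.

2·q·(4·y - q)·(4·y + q)

Factor out 2·q, leaving 16·y**2 - q**2, which is a difference of two squares.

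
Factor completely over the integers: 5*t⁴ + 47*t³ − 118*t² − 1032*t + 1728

Among the possible rational roots, t = 4 is a root, so (t − 4) is a factor; dividing leaves 5*t³ + 67*t² + 150*t − 432.
Continuing, t = −6 is a root, so (t + 6) divides it; the quotient is 5*t² + 37*t − 72.
The remaining quadratic factors as (t + 9)(5*t − 8).

(5*t − 8)*(t + 6)*(t + 9)*(t − 4)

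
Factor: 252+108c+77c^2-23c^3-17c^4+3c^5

By the rational root theorem, c = -7/3 is a root, so (3c+7) is a factor; dividing leaves c^4-8c^3+11c^2+36.
Continuing, c = 3 is a root, so (c-3) divides it; the quotient is c^3-5c^2-4c-12.
Next, c = 6 is a root, giving the factor (c-6) and quotient c^2+c+2.
The quadratic c^2+c+2 has discriminant -7 < 0 and is irreducible over ℤ.

(3c+7)(c-3)(c-6)(c^2+c+2)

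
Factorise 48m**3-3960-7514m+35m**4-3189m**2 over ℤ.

Trying the rational-root candidates, m = -9 is a root, giving the factor (m+9) and quotient 35m**3-267m**2-786m-440.
Continuing, m = -4/5 is a root, giving the factor (5m+4) and quotient 7m**2-59m-110.
The remaining quadratic factors as (m-10)(7m+11).

(5m+4)(7m+11)(m+9)(m-10)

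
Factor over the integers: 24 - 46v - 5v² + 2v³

By the rational root theorem, v = 1/2 is a root, giving the factor (2v - 1) and quotient v² - 2v - 24.
The remaining quadratic factors as (v - 6)(v + 4).

(2v - 1)(v + 4)(v - 6)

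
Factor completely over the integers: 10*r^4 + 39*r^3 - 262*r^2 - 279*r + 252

By the rational root theorem, r = 4 is a root, giving the factor (r - 4) and quotient 10*r^3 + 79*r^2 + 54*r - 63.
Next, r = -3/2 is a root, giving the factor (2*r + 3) and quotient 5*r^2 + 32*r - 21.
The remaining quadratic factors as (5*r - 3)(r + 7).

(2*r + 3)*(5*r - 3)*(r + 7)*(r - 4)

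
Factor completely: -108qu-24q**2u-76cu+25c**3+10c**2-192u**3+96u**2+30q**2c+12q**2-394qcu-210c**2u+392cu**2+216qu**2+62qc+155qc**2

(q+5c-8u)(5c-4u+2)(6q+c-6u)

Group: q(30qc-24qu+12q+5c**2-34cu+2c+24u**2-12u) + (5c-8u)(30qc-24qu+12q+5c**2-34cu+2c+24u**2-12u); both groups contain (30qc-24qu+12q+5c**2-34cu+2c+24u**2-12u), so (q+5c-8u) is a factor with cofactor 30qc-24qu+12q+5c**2-34cu+2c+24u**2-12u.
The cofactor groups again: 30qc-24qu+12q+5c**2-34cu+2c+24u**2-12u = 5c(6q+c-6u) + (-4u+2)(6q+c-6u); both groups contain (6q+c-6u), giving (5c-4u+2)(6q+c-6u).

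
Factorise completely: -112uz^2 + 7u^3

Pull out the common factor 7u; u^2 - 16z^2 is a difference of squares.

7u(u + 4z)(u - 4z)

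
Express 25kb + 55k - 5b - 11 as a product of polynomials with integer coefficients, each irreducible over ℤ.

Group as (25kb + 55k) + (-5b - 11) = 5k(5b + 11) - (5b + 11).
Both groups share the factor (5b + 11).

(5b + 11)(5k - 1)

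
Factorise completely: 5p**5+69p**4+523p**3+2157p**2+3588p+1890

(5p+9)(p+1)(p+5)(p**2+6p+42)

Among the possible rational roots, p = −9/5 is a root, so (5p+9) is a factor; dividing leaves p**4+12p**3+83p**2+282p+210.
Continuing, p = −5 is a root, giving the factor (p+5) and quotient p**3+7p**2+48p+42.
Continuing, p = −1 is a root, giving the factor (p+1) and quotient p**2+6p+42.
The quadratic p**2+6p+42 has discriminant −132 < 0 and is irreducible over ℤ.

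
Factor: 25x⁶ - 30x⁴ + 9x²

Every term has a factor of x²; factoring it out leaves 25x⁴ - 30x² + 9.
Recognize a perfect-square trinomial with the parts 3 and 5x².

x²(5x² - 3)²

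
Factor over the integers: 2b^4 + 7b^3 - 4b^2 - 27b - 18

Among the possible rational roots, b = -3 is a root, so (b + 3) divides it; the quotient is 2b^3 + b^2 - 7b - 6.
Next, b = -1 is a root, so (b + 1) is a factor; dividing leaves 2b^2 - b - 6.
The remaining quadratic factors as (2b + 3)(b - 2).

(2b + 3)(b + 1)(b + 3)(b - 2)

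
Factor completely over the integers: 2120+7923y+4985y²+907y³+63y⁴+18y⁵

Among the possible rational roots, y = −5/2 is a root, so (2y+5) is a factor; dividing leaves 9y⁴+9y³+431y²+1415y+424.
Then y = −8/3 is a root, giving the factor (3y+8) and quotient 3y³−5y²+157y+53.
Continuing, y = −1/3 is a root, so (3y+1) is a factor; dividing leaves y²−2y+53.
The quadratic y²−2y+53 has discriminant −208 < 0 and is irreducible over ℤ.

(2y+5)(3y+1)(3y+8)(y²−2y+53)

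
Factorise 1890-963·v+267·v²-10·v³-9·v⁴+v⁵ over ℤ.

Among the possible rational roots, v = 7 is a root, so (v-7) divides it; the quotient is v⁴-2·v³-24·v²+99·v-270.
Continuing, v = 5 is a root, so (v-5) divides it; the quotient is v³+3·v²-9·v+54.
Then v = -6 is a root, giving the factor (v+6) and quotient v²-3·v+9.
The quadratic v²-3·v+9 has discriminant -27 < 0 and is irreducible over ℤ.

(v+6)·(v-5)·(v-7)·(v²-3·v+9)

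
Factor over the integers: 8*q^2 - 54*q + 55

(2*q - 11)*(4*q - 5)

Need a pair with product 8·55 = 440 and sum -54: that's -10 and -44.
Split the middle term: 8*q^2 - 10*q - 44*q + 55 = 2*q*(4*q - 5) - 11*(4*q - 5).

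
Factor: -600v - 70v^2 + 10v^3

10v(v + 5)(v - 12)

Pull out the common factor 10v, then factor the remaining trinomial.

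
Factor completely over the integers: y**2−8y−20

(y+2)(y−10)

Two integers with product −20 and sum −8 are −10 and 2.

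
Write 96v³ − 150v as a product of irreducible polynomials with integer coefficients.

Factor out 6v, leaving 16v² − 25, which is a difference of two squares.

6v(4v + 5)(4v − 5)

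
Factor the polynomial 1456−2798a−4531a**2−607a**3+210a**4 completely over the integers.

(2a−13)(3a−1)(5a+14)(7a+8)

Trying the rational-root candidates, a = −8/7 is a root, giving the factor (7a+8) and quotient 30a**3−121a**2−509a+182.
Continuing, a = 13/2 is a root, so (2a−13) divides it; the quotient is 15a**2+37a−14.
The remaining quadratic factors as (5a+14)(3a−1).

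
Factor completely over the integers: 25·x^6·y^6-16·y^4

y^4·(5·x^3·y+4)·(5·x^3·y-4)

Pull out the common factor y^4, leaving 25·x^6·y^2-16.
Recognize a difference of squares with the parts 5·x^3·y and 4.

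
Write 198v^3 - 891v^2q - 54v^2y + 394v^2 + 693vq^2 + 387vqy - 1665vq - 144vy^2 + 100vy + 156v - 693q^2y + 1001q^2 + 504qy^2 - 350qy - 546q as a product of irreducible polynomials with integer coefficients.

Group: 2v(99v^2 - 99vq - 27vy + 197v + 99qy - 143q - 72y^2 + 50y + 78) - 7q(99v^2 - 99vq - 27vy + 197v + 99qy - 143q - 72y^2 + 50y + 78); both groups contain (99v^2 - 99vq - 27vy + 197v + 99qy - 143q - 72y^2 + 50y + 78), so (2v - 7q) is a factor with cofactor 99v^2 - 99vq - 27vy + 197v + 99qy - 143q - 72y^2 + 50y + 78.
The cofactor groups again: 99v^2 - 99vq - 27vy + 197v + 99qy - 143q - 72y^2 + 50y + 78 = 9v(11v - 11q + 8y + 6) + (-9y + 13)(11v - 11q + 8y + 6); both groups contain (11v - 11q + 8y + 6), giving (9v - 9y + 13)(11v - 11q + 8y + 6).

(11v - 11q + 8y + 6)(2v - 7q)(9v - 9y + 13)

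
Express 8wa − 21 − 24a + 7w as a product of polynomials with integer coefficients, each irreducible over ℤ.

Group as (8wa + 7w) + (−24a − 21) = w(8a + 7) − 3(8a + 7).
Both groups share the factor (8a + 7).

(8a + 7)(w − 3)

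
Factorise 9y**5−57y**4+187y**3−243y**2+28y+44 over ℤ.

Trying the rational-root candidates, y = 2/3 is a root, so (3y−2) divides it; the quotient is 3y**4−17y**3+51y**2−47y−22.
Next, y = 2 is a root, so (y−2) divides it; the quotient is 3y**3−11y**2+29y+11.
Continuing, y = −1/3 is a root, giving the factor (3y+1) and quotient y**2−4y+11.
The quadratic y**2−4y+11 has discriminant −28 < 0 and is irreducible over ℤ.

(3y+1)(3y−2)(y−2)(y**2−4y+11)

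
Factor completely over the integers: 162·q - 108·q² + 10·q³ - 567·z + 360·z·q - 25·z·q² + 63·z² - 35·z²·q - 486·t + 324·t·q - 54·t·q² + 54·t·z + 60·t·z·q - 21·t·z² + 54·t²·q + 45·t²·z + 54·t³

Group: 6·t·(9·t² - 3·t·z + 12·t·q - 5·z·q + 9·z - 5·q² + 54·q - 81) + (7·z - 2·q)·(9·t² - 3·t·z + 12·t·q - 5·z·q + 9·z - 5·q² + 54·q - 81); both groups contain (9·t² - 3·t·z + 12·t·q - 5·z·q + 9·z - 5·q² + 54·q - 81), so (6·t + 7·z - 2·q) is a factor with cofactor 9·t² - 3·t·z + 12·t·q - 5·z·q + 9·z - 5·q² + 54·q - 81.
The cofactor groups again: 9·t² - 3·t·z + 12·t·q - 5·z·q + 9·z - 5·q² + 54·q - 81 = 3·t·(3·t - z - q + 9) + (5·q - 9)·(3·t - z - q + 9); both groups contain (3·t - z - q + 9), giving (3·t + 5·q - 9)·(3·t - z - q + 9).

(6·t + 7·z - 2·q)·(3·t - z - q + 9)·(3·t + 5·q - 9)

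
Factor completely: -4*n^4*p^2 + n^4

Every term has a factor of n^4; factoring it out leaves -4*p^2 + 1.
Recognize a difference of squares with the parts 1 and 2*p.

-n^4*(2*p + 1)*(2*p - 1)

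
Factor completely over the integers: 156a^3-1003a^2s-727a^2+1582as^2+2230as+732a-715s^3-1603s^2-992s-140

Group: 13a(12a^2-67as-43a+65s^2+63s+10) + (-11s-14)(12a^2-67as-43a+65s^2+63s+10); both groups contain (12a^2-67as-43a+65s^2+63s+10), so (13a-11s-14) is a factor with cofactor 12a^2-67as-43a+65s^2+63s+10.
The cofactor groups again: 12a^2-67as-43a+65s^2+63s+10 = 3a(4a-5s-1) + (-13s-10)(4a-5s-1); both groups contain (4a-5s-1), giving (3a-13s-10)(4a-5s-1).

(13a-11s-14)(3a-13s-10)(4a-5s-1)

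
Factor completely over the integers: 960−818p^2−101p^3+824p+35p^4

By the rational root theorem, p = 8/5 is a root, giving the factor (5p−8) and quotient 7p^3−9p^2−178p−120.
Continuing, p = −5/7 is a root, so (7p+5) is a factor; dividing leaves p^2−2p−24.
The remaining quadratic factors as (p−6)(p+4).

(5p−8)(7p+5)(p+4)(p−6)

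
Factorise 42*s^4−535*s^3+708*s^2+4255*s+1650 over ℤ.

(6*s+11)*(7*s+3)*(s−10)*(s−5)

Trying the rational-root candidates, s = −3/7 is a root, so (7*s+3) divides it; the quotient is 6*s^3−79*s^2+135*s+550.
Then s = 5 is a root, so (s−5) is a factor; dividing leaves 6*s^2−49*s−110.
The remaining quadratic factors as (6*s+11)(s−10).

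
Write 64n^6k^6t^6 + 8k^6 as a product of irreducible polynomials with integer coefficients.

Every term has a factor of 8k^6; factoring it out leaves 8n^6t^6 + 1.
Recognize a sum of cubes with the parts 2n^2t^2 and 1.

8k^6(2n^2t^2 + 1)(4n^4t^4 - 2n^2t^2 + 1)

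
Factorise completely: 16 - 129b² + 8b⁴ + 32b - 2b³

Among the possible rational roots, b = 1/2 is a root, giving the factor (2b - 1) and quotient 4b³ + b² - 64b - 16.
Continuing, b = -1/4 is a root, so (4b + 1) is a factor; dividing leaves b² - 16.
The remaining quadratic factors as (b - 4)(b + 4).

(2b - 1)(4b + 1)(b + 4)(b - 4)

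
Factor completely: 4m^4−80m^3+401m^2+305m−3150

(2m+5)(2m−7)(m−10)(m−9)

Testing divisors of the constant over divisors of the leading coefficient, m = 9 is a root, so (m−9) is a factor; dividing leaves 4m^3−44m^2+5m+350.
Then m = −5/2 is a root, so (2m+5) divides it; the quotient is 2m^2−27m+70.
The remaining quadratic factors as (m−10)(2m−7).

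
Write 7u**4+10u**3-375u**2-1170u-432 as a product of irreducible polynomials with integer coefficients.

Testing divisors of the constant over divisors of the leading coefficient, u = -3/7 is a root, giving the factor (7u+3) and quotient u**3+u**2-54u-144.
Next, u = -3 is a root, giving the factor (u+3) and quotient u**2-2u-48.
The remaining quadratic factors as (u+6)(u-8).

(7u+3)(u+3)(u+6)(u-8)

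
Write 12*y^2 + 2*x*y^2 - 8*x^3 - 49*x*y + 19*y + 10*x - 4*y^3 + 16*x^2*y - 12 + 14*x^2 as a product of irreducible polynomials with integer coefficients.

Group: x*(-8*x^2 + 22*x + 2*y^2 - 5*y - 12) + (-2*y + 1)*(-8*x^2 + 22*x + 2*y^2 - 5*y - 12); both groups contain (-8*x^2 + 22*x + 2*y^2 - 5*y - 12), so (x - 2*y + 1) is a factor with cofactor -8*x^2 + 22*x + 2*y^2 - 5*y - 12.
The cofactor groups again: -8*x^2 + 22*x + 2*y^2 - 5*y - 12 = -4*x*(2*x + y - 4) + (2*y + 3)*(2*x + y - 4); both groups contain (2*x + y - 4), giving -(4*x - 2*y - 3)*(2*x + y - 4).

-(2*x + y - 4)*(4*x - 2*y - 3)*(x - 2*y + 1)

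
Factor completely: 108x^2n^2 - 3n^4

3n^2(6x - n)(6x + n)

Every term has a factor of 3n^2. Then 36x^2 - n^2 = (6x)² − (n)².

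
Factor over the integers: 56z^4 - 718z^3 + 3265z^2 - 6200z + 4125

(2z - 5)(4z - 15)(7z - 11)(z - 5)

Testing divisors of the constant over divisors of the leading coefficient, z = 5 is a root, giving the factor (z - 5) and quotient 56z^3 - 438z^2 + 1075z - 825.
Continuing, z = 11/7 is a root, so (7z - 11) is a factor; dividing leaves 8z^2 - 50z + 75.
The remaining quadratic factors as (4z - 15)(2z - 5).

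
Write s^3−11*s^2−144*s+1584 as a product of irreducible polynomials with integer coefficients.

(s+12)*(s−11)*(s−12)

By the rational root theorem, s = 11 is a root, so (s−11) divides it; the quotient is s^2−144.
The remaining quadratic factors as (s+12)(s−12).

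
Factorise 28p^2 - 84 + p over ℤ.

Need a pair with product 28·(-84) = -2352 and sum 1: that's -48 and 49.
Split the middle term: 28p^2 - 48p + 49p - 84 = 4p(7p - 12) + 7(7p - 12).

(4p + 7)(7p - 12)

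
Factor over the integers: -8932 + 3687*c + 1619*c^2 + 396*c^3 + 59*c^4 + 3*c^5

Testing divisors of the constant over divisors of the leading coefficient, c = -7 is a root, giving the factor (c + 7) and quotient 3*c^4 + 38*c^3 + 130*c^2 + 709*c - 1276.
Next, c = -11 is a root, so (c + 11) divides it; the quotient is 3*c^3 + 5*c^2 + 75*c - 116.
Next, c = 4/3 is a root, so (3*c - 4) is a factor; dividing leaves c^2 + 3*c + 29.
The quadratic c^2 + 3*c + 29 has discriminant -107 < 0 and is irreducible over ℤ.

(3*c - 4)*(c + 11)*(c + 7)*(c^2 + 3*c + 29)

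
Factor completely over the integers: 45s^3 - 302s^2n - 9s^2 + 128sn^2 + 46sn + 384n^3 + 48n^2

(s - 6n)(5s - 8n - 1)(9s + 8n)

Group: 5s(9s^2 - 46sn - 48n^2) + (-8n - 1)(9s^2 - 46sn - 48n^2); both groups contain (9s^2 - 46sn - 48n^2), so (5s - 8n - 1) is a factor with cofactor 9s^2 - 46sn - 48n^2.
The cofactor groups again: 9s^2 - 46sn - 48n^2 = 9s(s - 6n) + 8n(s - 6n); both groups contain (s - 6n), giving (9s + 8n)(s - 6n).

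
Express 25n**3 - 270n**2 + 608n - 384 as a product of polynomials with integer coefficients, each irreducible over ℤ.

(5n - 6)(5n - 8)(n - 8)

Testing divisors of the constant over divisors of the leading coefficient, n = 8 is a root, so (n - 8) is a factor; dividing leaves 25n**2 - 70n + 48.
The remaining quadratic factors as (5n - 8)(5n - 6).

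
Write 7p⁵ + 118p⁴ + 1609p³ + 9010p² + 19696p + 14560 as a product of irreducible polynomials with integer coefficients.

By the rational root theorem, p = −13/7 is a root, so (7p + 13) is a factor; dividing leaves p⁴ + 15p³ + 202p² + 912p + 1120.
Then p = −4 is a root, so (p + 4) is a factor; dividing leaves p³ + 11p² + 158p + 280.
Next, p = −2 is a root, giving the factor (p + 2) and quotient p² + 9p + 140.
The quadratic p² + 9p + 140 has discriminant −479 < 0 and is irreducible over ℤ.

(7p + 13)(p + 2)(p + 4)(p² + 9p + 140)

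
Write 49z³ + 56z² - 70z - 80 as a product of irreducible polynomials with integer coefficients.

Group as (49z³ - 70z) + (56z² - 80) = 7z(7z² - 10) + 8(7z² - 10).
Both groups share the factor (7z² - 10).

(7z + 8)(7z² - 10)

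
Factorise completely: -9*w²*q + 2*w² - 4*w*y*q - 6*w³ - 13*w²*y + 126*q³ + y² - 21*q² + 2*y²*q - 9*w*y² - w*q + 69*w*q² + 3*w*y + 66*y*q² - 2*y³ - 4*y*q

-(2*w + y - 7*q)*(w + y + 3*q)*(3*w + 2*y + 6*q - 1)

Group: w*(-6*w² - 7*w*y + 9*w*q + 2*w - 2*y² + 8*y*q + y + 42*q² - 7*q) + (y + 3*q)*(-6*w² - 7*w*y + 9*w*q + 2*w - 2*y² + 8*y*q + y + 42*q² - 7*q); both groups contain (-6*w² - 7*w*y + 9*w*q + 2*w - 2*y² + 8*y*q + y + 42*q² - 7*q), so (w + y + 3*q) is a factor with cofactor -6*w² - 7*w*y + 9*w*q + 2*w - 2*y² + 8*y*q + y + 42*q² - 7*q.
The cofactor groups again: -6*w² - 7*w*y + 9*w*q + 2*w - 2*y² + 8*y*q + y + 42*q² - 7*q = -2*w*(3*w + 2*y + 6*q - 1) + (-y + 7*q)*(3*w + 2*y + 6*q - 1); both groups contain (3*w + 2*y + 6*q - 1), giving -(2*w + y - 7*q)*(3*w + 2*y + 6*q - 1).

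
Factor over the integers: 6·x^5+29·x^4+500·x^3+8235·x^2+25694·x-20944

(2·x+11)·(3·x-2)·(x+7)·(x^2-7·x+136)

Among the possible rational roots, x = -11/2 is a root, so (2·x+11) is a factor; dividing leaves 3·x^4-2·x^3+261·x^2+2682·x-1904.
Next, x = 2/3 is a root, giving the factor (3·x-2) and quotient x^3+87·x+952.
Next, x = -7 is a root, giving the factor (x+7) and quotient x^2-7·x+136.
The quadratic x^2-7·x+136 has discriminant -495 < 0 and is irreducible over ℤ.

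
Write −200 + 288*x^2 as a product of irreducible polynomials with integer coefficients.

Pull out the common factor 8; 36*x^2 − 25 is a difference of squares.

8*(6*x + 5)*(6*x − 5)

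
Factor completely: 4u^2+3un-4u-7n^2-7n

(u-n-1)(4u+7n)

Group: 4u(u-n-1) + 7n(u-n-1); both groups contain (u-n-1).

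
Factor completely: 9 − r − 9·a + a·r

Group as (a·r − 9·a) + (−r + 9) = a·(r − 9) − (r − 9).
Both groups share the factor (r − 9).

(a − 1)·(r − 9)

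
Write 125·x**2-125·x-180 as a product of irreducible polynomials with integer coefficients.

Pull out the common factor 5, then factor the remaining trinomial.

5·(5·x+4)·(5·x-9)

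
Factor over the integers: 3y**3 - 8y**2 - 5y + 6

(3y - 2)(y + 1)(y - 3)

Among the possible rational roots, y = -1 is a root, so (y + 1) divides it; the quotient is 3y**2 - 11y + 6.
The remaining quadratic factors as (y - 3)(3y - 2).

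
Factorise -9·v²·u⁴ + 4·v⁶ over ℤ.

Pull out the common factor v², leaving 4·v⁴ - 9·u⁴.
Recognize a difference of squares with the parts 2·v² and 3·u².

v²·(2·v² - 3·u²)·(2·v² + 3·u²)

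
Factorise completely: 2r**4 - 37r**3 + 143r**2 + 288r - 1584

(2r - 11)(r + 3)(r - 12)(r - 4)

By the rational root theorem, r = 4 is a root, so (r - 4) divides it; the quotient is 2r**3 - 29r**2 + 27r + 396.
Next, r = 11/2 is a root, so (2r - 11) is a factor; dividing leaves r**2 - 9r - 36.
The remaining quadratic factors as (r - 12)(r + 3).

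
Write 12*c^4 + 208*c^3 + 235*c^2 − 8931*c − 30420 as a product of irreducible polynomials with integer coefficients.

By the rational root theorem, c = 13/2 is a root, giving the factor (2*c − 13) and quotient 6*c^3 + 143*c^2 + 1047*c + 2340.
Continuing, c = −12 is a root, so (c + 12) divides it; the quotient is 6*c^2 + 71*c + 195.
The remaining quadratic factors as (3*c + 13)(2*c + 15).

(2*c + 15)*(2*c − 13)*(3*c + 13)*(c + 12)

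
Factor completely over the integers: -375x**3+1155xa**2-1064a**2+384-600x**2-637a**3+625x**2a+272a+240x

-(5x-13a+8)(15x-7a-12)(5x+7a+4)

Group: 5x(-75x**2+230xa-60x-91a**2-100a+96) + (7a+4)(-75x**2+230xa-60x-91a**2-100a+96); both groups contain (-75x**2+230xa-60x-91a**2-100a+96), so (5x+7a+4) is a factor with cofactor -75x**2+230xa-60x-91a**2-100a+96.
The cofactor groups again: -75x**2+230xa-60x-91a**2-100a+96 = -5x(15x-7a-12) + (13a-8)(15x-7a-12); both groups contain (15x-7a-12), giving -(5x-13a+8)(15x-7a-12).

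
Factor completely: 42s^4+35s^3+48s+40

(6s+5)(7s^3+8)

Group as (42s^4+48s) + (35s^3+40) = 6s(7s^3+8) + 5(7s^3+8).
Both groups share the factor (7s^3+8).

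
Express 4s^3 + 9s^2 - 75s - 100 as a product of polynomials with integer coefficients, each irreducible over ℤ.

By the rational root theorem, s = -5/4 is a root, giving the factor (4s + 5) and quotient s^2 + s - 20.
The remaining quadratic factors as (s + 5)(s - 4).

(4s + 5)(s + 5)(s - 4)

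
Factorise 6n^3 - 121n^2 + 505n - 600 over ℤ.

(2n - 5)(3n - 8)(n - 15)

Among the possible rational roots, n = 5/2 is a root, giving the factor (2n - 5) and quotient 3n^2 - 53n + 120.
The remaining quadratic factors as (n - 15)(3n - 8).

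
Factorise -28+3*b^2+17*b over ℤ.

(3*b-4)*(b+7)

Need a pair with product 3·(-28) = -84 and sum 17: that's -4 and 21.
Split the middle term: 3*b^2-4*b + 21*b-28 = b*(3*b-4) + 7*(3*b-4).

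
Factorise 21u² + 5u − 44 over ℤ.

Need a pair with product 21·(−44) = −924 and sum 5: that's 33 and −28.
Split the middle term: 21u² + 33u − 28u − 44 = 3u(7u + 11) − 4(7u + 11).

(3u − 4)(7u + 11)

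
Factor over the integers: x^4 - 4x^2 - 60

Substitute u = x^2 to get a quadratic in u, then factor.
x^2 + 6 is irreducible over ℤ (always positive, so no real roots).
x^2 - 10 is irreducible over ℤ (10 is not a perfect square).

(x^2 + 6)(x^2 - 10)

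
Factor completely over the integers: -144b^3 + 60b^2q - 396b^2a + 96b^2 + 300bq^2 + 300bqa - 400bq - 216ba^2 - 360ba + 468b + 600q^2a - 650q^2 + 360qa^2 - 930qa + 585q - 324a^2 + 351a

Group: 6b(-24b^2 - 30bq - 66ba + 52b - 60qa + 65q - 36a^2 + 39a) + (-10q + 9)(-24b^2 - 30bq - 66ba + 52b - 60qa + 65q - 36a^2 + 39a); both groups contain (-24b^2 - 30bq - 66ba + 52b - 60qa + 65q - 36a^2 + 39a), so (6b - 10q + 9) is a factor with cofactor -24b^2 - 30bq - 66ba + 52b - 60qa + 65q - 36a^2 + 39a.
The cofactor groups again: -24b^2 - 30bq - 66ba + 52b - 60qa + 65q - 36a^2 + 39a = -6b(4b + 5q + 3a) + (-12a + 13)(4b + 5q + 3a); both groups contain (4b + 5q + 3a), giving -(6b + 12a - 13)(4b + 5q + 3a).

-(6b + 12a - 13)(4b + 5q + 3a)(6b - 10q + 9)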